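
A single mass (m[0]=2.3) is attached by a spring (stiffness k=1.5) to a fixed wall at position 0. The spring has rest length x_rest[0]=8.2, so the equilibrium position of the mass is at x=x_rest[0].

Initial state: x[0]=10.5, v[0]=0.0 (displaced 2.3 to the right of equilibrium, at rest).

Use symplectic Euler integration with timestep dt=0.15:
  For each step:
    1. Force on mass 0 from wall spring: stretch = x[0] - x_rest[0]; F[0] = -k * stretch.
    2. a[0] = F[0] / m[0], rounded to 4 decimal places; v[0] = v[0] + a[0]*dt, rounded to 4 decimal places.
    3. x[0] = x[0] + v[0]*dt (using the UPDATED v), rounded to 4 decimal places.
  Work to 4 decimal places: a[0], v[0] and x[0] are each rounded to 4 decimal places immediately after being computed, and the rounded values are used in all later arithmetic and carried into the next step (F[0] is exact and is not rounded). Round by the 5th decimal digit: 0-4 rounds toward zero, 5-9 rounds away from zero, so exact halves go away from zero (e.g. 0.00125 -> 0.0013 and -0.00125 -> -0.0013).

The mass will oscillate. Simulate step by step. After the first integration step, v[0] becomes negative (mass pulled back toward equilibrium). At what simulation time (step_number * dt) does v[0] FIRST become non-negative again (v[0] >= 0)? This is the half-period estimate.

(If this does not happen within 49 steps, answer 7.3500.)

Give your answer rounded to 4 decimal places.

Step 0: x=[10.5000] v=[0.0000]
Step 1: x=[10.4663] v=[-0.2250]
Step 2: x=[10.3993] v=[-0.4467]
Step 3: x=[10.3000] v=[-0.6618]
Step 4: x=[10.1699] v=[-0.8672]
Step 5: x=[10.0109] v=[-1.0599]
Step 6: x=[9.8253] v=[-1.2371]
Step 7: x=[9.6159] v=[-1.3961]
Step 8: x=[9.3857] v=[-1.5346]
Step 9: x=[9.1381] v=[-1.6506]
Step 10: x=[8.8767] v=[-1.7424]
Step 11: x=[8.6054] v=[-1.8086]
Step 12: x=[8.3282] v=[-1.8483]
Step 13: x=[8.0491] v=[-1.8608]
Step 14: x=[7.7722] v=[-1.8460]
Step 15: x=[7.5016] v=[-1.8042]
Step 16: x=[7.2412] v=[-1.7359]
Step 17: x=[6.9949] v=[-1.6421]
Step 18: x=[6.7663] v=[-1.5242]
Step 19: x=[6.5587] v=[-1.3840]
Step 20: x=[6.3752] v=[-1.2234]
Step 21: x=[6.2185] v=[-1.0449]
Step 22: x=[6.0908] v=[-0.8511]
Step 23: x=[5.9941] v=[-0.6448]
Step 24: x=[5.9298] v=[-0.4290]
Step 25: x=[5.8988] v=[-0.2069]
Step 26: x=[5.9015] v=[0.0182]
First v>=0 after going negative at step 26, time=3.9000

Answer: 3.9000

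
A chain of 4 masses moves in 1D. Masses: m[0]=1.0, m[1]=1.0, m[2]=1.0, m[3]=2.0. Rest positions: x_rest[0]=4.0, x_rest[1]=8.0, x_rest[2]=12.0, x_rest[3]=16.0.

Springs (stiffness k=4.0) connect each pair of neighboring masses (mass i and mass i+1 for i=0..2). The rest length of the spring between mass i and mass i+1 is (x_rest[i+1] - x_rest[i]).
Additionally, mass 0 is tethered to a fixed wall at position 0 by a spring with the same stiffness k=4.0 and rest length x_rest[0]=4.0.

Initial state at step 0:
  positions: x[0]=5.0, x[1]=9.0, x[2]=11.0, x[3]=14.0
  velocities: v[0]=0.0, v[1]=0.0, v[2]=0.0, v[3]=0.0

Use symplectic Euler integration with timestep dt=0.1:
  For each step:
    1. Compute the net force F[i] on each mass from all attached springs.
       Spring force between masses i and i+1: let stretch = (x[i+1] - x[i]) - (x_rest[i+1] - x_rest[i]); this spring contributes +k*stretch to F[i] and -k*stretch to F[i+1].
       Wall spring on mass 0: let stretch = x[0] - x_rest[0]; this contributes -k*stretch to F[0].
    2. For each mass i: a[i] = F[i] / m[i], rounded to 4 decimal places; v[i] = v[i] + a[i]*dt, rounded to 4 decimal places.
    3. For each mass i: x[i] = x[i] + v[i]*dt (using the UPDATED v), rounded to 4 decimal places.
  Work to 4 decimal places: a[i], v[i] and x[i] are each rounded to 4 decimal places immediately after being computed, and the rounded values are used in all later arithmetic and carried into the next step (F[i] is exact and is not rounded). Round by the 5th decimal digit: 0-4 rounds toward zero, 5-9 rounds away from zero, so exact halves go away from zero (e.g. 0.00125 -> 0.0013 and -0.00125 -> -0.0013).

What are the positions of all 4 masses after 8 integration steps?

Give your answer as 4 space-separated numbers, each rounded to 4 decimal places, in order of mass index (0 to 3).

Answer: 3.6558 7.1688 11.5546 14.7564

Derivation:
Step 0: x=[5.0000 9.0000 11.0000 14.0000] v=[0.0000 0.0000 0.0000 0.0000]
Step 1: x=[4.9600 8.9200 11.0400 14.0200] v=[-0.4000 -0.8000 0.4000 0.2000]
Step 2: x=[4.8800 8.7664 11.1144 14.0604] v=[-0.8000 -1.5360 0.7440 0.4040]
Step 3: x=[4.7603 8.5513 11.2127 14.1219] v=[-1.1974 -2.1514 0.9832 0.6148]
Step 4: x=[4.6018 8.2910 11.3209 14.2052] v=[-1.5851 -2.6032 1.0823 0.8330]
Step 5: x=[4.4068 8.0043 11.4233 14.3108] v=[-1.9501 -2.8669 1.0241 1.0561]
Step 6: x=[4.1794 7.7105 11.5045 14.4387] v=[-2.2738 -2.9383 0.8115 1.2786]
Step 7: x=[3.9261 7.4272 11.5513 14.5879] v=[-2.5331 -2.8331 0.4676 1.4918]
Step 8: x=[3.6558 7.1688 11.5546 14.7564] v=[-2.7031 -2.5839 0.0326 1.6845]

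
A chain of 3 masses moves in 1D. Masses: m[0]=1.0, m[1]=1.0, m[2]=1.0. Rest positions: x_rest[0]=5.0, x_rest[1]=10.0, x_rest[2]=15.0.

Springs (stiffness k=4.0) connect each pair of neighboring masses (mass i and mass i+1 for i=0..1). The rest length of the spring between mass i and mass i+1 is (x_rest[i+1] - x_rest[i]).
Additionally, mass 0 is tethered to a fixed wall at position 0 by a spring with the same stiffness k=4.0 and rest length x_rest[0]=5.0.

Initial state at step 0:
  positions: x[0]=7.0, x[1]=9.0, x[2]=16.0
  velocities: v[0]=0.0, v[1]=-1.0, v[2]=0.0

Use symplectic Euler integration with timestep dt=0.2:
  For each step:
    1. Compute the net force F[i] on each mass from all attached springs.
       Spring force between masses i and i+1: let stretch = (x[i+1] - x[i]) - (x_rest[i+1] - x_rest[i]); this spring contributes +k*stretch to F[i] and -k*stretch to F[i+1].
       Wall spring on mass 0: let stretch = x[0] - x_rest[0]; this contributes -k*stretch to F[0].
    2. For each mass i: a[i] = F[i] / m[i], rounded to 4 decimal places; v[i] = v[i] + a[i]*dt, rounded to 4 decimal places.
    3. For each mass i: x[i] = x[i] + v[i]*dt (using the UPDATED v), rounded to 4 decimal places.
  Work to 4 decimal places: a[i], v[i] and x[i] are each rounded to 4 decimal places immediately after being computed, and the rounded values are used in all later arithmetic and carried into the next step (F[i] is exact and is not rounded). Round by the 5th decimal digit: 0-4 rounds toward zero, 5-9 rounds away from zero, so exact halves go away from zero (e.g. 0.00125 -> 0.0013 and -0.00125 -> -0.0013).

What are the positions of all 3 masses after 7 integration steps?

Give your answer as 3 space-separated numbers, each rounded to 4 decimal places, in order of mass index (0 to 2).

Step 0: x=[7.0000 9.0000 16.0000] v=[0.0000 -1.0000 0.0000]
Step 1: x=[6.2000 9.6000 15.6800] v=[-4.0000 3.0000 -1.6000]
Step 2: x=[4.9520 10.6288 15.1872] v=[-6.2400 5.1440 -2.4640]
Step 3: x=[3.8200 11.4787 14.7651] v=[-5.6602 4.2493 -2.1107]
Step 4: x=[3.3022 11.6290 14.6171] v=[-2.5892 0.7515 -0.7398]
Step 5: x=[3.5883 10.9251 14.7910] v=[1.4305 -3.5195 0.8697]
Step 6: x=[4.4742 9.6659 15.1464] v=[4.4293 -6.2962 1.7770]
Step 7: x=[5.4749 8.4529 15.4249] v=[5.0033 -6.0652 1.3926]

Answer: 5.4749 8.4529 15.4249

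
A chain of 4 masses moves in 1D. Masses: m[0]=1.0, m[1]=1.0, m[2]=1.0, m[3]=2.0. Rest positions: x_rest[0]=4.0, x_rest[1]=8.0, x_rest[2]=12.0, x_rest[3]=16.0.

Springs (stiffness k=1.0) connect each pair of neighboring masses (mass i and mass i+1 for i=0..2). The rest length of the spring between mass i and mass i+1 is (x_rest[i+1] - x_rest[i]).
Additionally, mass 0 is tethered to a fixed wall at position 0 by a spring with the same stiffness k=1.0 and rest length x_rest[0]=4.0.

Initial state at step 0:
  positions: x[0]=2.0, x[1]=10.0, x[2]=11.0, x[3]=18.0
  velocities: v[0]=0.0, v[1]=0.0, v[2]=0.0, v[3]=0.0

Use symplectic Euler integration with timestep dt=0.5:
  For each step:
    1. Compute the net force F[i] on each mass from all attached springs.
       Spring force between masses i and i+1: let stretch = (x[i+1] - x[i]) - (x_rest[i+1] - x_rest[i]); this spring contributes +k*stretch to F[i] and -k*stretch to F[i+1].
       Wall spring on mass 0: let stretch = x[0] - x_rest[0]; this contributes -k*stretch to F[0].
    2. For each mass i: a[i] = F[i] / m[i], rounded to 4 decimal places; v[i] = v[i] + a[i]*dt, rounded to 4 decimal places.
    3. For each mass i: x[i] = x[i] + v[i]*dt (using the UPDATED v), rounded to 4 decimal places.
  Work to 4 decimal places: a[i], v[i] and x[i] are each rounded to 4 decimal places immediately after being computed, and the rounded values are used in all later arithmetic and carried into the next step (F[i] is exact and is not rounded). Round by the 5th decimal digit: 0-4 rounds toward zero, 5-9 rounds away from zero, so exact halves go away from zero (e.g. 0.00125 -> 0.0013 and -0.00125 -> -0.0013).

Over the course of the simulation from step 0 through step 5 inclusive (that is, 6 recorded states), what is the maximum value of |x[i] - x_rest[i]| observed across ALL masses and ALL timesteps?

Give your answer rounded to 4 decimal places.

Step 0: x=[2.0000 10.0000 11.0000 18.0000] v=[0.0000 0.0000 0.0000 0.0000]
Step 1: x=[3.5000 8.2500 12.5000 17.6250] v=[3.0000 -3.5000 3.0000 -0.7500]
Step 2: x=[5.3125 6.3750 14.2188 17.1094] v=[3.6250 -3.7500 3.4375 -1.0313]
Step 3: x=[6.0625 6.1953 14.6993 16.7324] v=[1.5000 -0.3594 0.9609 -0.7540]
Step 4: x=[5.3301 8.1084 13.5620 16.6013] v=[-1.4649 3.8262 -2.2746 -0.2623]
Step 5: x=[3.9597 10.6904 11.8211 16.5903] v=[-2.7408 5.1639 -3.4818 -0.0221]
Max displacement = 2.6993

Answer: 2.6993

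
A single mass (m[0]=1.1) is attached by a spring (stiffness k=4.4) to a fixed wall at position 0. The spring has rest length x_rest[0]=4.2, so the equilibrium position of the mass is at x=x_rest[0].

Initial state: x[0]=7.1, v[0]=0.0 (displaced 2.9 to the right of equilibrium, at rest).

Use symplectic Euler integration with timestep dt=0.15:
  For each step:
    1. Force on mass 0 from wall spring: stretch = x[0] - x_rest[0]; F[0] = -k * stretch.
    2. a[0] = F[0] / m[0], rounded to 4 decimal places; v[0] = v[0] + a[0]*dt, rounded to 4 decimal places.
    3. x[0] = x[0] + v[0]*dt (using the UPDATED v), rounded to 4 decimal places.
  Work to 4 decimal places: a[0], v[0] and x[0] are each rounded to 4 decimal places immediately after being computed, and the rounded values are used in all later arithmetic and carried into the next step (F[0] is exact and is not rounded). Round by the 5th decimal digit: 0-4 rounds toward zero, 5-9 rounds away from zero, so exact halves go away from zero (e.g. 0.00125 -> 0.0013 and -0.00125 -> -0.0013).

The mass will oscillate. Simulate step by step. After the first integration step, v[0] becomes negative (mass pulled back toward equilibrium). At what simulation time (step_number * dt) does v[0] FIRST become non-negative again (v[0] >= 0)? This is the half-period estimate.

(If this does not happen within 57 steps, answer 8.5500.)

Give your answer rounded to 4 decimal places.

Step 0: x=[7.1000] v=[0.0000]
Step 1: x=[6.8390] v=[-1.7400]
Step 2: x=[6.3405] v=[-3.3234]
Step 3: x=[5.6493] v=[-4.6077]
Step 4: x=[4.8277] v=[-5.4773]
Step 5: x=[3.9496] v=[-5.8539]
Step 6: x=[3.0940] v=[-5.7037]
Step 7: x=[2.3380] v=[-5.0401]
Step 8: x=[1.7496] v=[-3.9229]
Step 9: x=[1.3817] v=[-2.4527]
Step 10: x=[1.2674] v=[-0.7617]
Step 11: x=[1.4171] v=[0.9979]
First v>=0 after going negative at step 11, time=1.6500

Answer: 1.6500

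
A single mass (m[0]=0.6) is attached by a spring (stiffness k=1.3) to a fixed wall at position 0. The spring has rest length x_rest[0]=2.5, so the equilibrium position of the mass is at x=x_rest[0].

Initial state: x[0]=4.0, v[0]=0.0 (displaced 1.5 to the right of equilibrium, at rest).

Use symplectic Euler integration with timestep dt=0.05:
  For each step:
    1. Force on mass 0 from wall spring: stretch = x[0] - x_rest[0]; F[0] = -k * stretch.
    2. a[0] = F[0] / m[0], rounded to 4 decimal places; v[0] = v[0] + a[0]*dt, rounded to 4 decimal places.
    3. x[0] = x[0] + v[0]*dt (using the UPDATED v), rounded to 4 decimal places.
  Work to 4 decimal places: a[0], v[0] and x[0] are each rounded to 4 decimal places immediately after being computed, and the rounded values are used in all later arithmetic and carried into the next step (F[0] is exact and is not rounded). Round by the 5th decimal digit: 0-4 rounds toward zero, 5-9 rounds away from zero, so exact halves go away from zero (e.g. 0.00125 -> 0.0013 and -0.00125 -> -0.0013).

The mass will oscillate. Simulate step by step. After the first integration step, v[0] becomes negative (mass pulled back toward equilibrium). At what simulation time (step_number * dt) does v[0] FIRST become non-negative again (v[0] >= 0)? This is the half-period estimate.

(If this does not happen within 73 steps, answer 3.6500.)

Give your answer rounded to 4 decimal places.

Step 0: x=[4.0000] v=[0.0000]
Step 1: x=[3.9919] v=[-0.1625]
Step 2: x=[3.9757] v=[-0.3241]
Step 3: x=[3.9515] v=[-0.4840]
Step 4: x=[3.9194] v=[-0.6412]
Step 5: x=[3.8797] v=[-0.7950]
Step 6: x=[3.8325] v=[-0.9445]
Step 7: x=[3.7781] v=[-1.0889]
Step 8: x=[3.7167] v=[-1.2274]
Step 9: x=[3.6487] v=[-1.3592]
Step 10: x=[3.5745] v=[-1.4836]
Step 11: x=[3.4945] v=[-1.6000]
Step 12: x=[3.4091] v=[-1.7077]
Step 13: x=[3.3188] v=[-1.8062]
Step 14: x=[3.2241] v=[-1.8949]
Step 15: x=[3.1254] v=[-1.9733]
Step 16: x=[3.0233] v=[-2.0411]
Step 17: x=[2.9184] v=[-2.0978]
Step 18: x=[2.8112] v=[-2.1431]
Step 19: x=[2.7024] v=[-2.1768]
Step 20: x=[2.5925] v=[-2.1987]
Step 21: x=[2.4821] v=[-2.2087]
Step 22: x=[2.3718] v=[-2.2068]
Step 23: x=[2.2622] v=[-2.1929]
Step 24: x=[2.1538] v=[-2.1671]
Step 25: x=[2.0473] v=[-2.1296]
Step 26: x=[1.9433] v=[-2.0806]
Step 27: x=[1.8423] v=[-2.0203]
Step 28: x=[1.7448] v=[-1.9491]
Step 29: x=[1.6514] v=[-1.8673]
Step 30: x=[1.5626] v=[-1.7754]
Step 31: x=[1.4789] v=[-1.6739]
Step 32: x=[1.4007] v=[-1.5633]
Step 33: x=[1.3285] v=[-1.4442]
Step 34: x=[1.2626] v=[-1.3173]
Step 35: x=[1.2034] v=[-1.1833]
Step 36: x=[1.1513] v=[-1.0428]
Step 37: x=[1.1065] v=[-0.8967]
Step 38: x=[1.0692] v=[-0.7457]
Step 39: x=[1.0397] v=[-0.5907]
Step 40: x=[1.0181] v=[-0.4325]
Step 41: x=[1.0045] v=[-0.2720]
Step 42: x=[0.9990] v=[-0.1100]
Step 43: x=[1.0016] v=[0.0526]
First v>=0 after going negative at step 43, time=2.1500

Answer: 2.1500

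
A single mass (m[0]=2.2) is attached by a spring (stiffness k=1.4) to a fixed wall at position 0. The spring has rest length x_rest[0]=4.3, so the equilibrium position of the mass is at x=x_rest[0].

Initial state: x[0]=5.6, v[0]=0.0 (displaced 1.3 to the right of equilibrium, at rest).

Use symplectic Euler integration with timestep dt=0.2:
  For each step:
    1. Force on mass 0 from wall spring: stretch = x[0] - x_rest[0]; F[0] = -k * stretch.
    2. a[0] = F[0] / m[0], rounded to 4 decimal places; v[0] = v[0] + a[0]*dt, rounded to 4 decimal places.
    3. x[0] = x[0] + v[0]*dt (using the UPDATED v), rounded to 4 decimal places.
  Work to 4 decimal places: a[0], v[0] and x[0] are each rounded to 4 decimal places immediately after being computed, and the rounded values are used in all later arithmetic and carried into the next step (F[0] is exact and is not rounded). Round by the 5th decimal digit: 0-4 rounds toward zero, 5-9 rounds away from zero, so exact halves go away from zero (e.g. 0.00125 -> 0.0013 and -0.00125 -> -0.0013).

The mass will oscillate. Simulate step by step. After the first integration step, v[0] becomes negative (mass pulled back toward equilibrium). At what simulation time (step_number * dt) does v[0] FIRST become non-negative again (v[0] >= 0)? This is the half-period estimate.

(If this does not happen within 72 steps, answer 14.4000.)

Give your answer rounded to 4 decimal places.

Answer: 4.0000

Derivation:
Step 0: x=[5.6000] v=[0.0000]
Step 1: x=[5.5669] v=[-0.1655]
Step 2: x=[5.5016] v=[-0.3267]
Step 3: x=[5.4057] v=[-0.4796]
Step 4: x=[5.2816] v=[-0.6203]
Step 5: x=[5.1326] v=[-0.7452]
Step 6: x=[4.9624] v=[-0.8512]
Step 7: x=[4.7753] v=[-0.9355]
Step 8: x=[4.5761] v=[-0.9960]
Step 9: x=[4.3699] v=[-1.0311]
Step 10: x=[4.1619] v=[-1.0400]
Step 11: x=[3.9574] v=[-1.0224]
Step 12: x=[3.7616] v=[-0.9788]
Step 13: x=[3.5795] v=[-0.9103]
Step 14: x=[3.4158] v=[-0.8186]
Step 15: x=[3.2746] v=[-0.7061]
Step 16: x=[3.1595] v=[-0.5756]
Step 17: x=[3.0734] v=[-0.4304]
Step 18: x=[3.0185] v=[-0.2743]
Step 19: x=[2.9963] v=[-0.1112]
Step 20: x=[3.0072] v=[0.0547]
First v>=0 after going negative at step 20, time=4.0000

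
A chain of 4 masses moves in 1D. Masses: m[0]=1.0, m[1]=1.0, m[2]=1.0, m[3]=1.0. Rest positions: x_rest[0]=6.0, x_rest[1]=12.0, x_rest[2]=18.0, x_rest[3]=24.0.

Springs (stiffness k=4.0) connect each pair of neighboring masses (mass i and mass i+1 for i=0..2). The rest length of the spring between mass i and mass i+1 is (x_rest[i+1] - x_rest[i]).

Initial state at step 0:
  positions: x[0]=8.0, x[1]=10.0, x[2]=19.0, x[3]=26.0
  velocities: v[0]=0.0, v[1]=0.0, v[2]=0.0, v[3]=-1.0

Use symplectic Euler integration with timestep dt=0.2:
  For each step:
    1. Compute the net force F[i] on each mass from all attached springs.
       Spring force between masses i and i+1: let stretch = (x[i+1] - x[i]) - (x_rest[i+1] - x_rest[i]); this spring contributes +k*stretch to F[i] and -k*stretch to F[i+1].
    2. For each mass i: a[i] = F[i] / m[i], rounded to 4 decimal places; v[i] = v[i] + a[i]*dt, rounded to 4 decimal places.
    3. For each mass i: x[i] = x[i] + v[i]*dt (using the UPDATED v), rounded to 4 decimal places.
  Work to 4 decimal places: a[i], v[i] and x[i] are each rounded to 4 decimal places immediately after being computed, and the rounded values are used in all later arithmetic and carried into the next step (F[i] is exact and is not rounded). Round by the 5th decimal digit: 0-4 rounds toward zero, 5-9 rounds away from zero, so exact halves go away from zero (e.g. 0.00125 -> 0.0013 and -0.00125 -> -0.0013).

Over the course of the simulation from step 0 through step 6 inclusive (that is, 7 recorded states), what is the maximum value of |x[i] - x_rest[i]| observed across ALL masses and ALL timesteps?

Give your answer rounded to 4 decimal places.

Answer: 3.1152

Derivation:
Step 0: x=[8.0000 10.0000 19.0000 26.0000] v=[0.0000 0.0000 0.0000 -1.0000]
Step 1: x=[7.3600 11.1200 18.6800 25.6400] v=[-3.2000 5.6000 -1.6000 -1.8000]
Step 2: x=[6.3616 12.8480 18.2640 25.1264] v=[-4.9920 8.6400 -2.0800 -2.5680]
Step 3: x=[5.4410 14.4047 18.0794 24.4748] v=[-4.6029 7.7837 -0.9229 -3.2579]
Step 4: x=[4.9946 15.1152 18.3301 23.7600] v=[-2.2319 3.5525 1.2537 -3.5742]
Step 5: x=[5.2075 14.7208 18.9352 23.1364] v=[1.0646 -1.9721 3.0257 -3.1181]
Step 6: x=[5.9825 13.4786 19.5382 22.8006] v=[3.8752 -6.2112 3.0151 -1.6791]
Max displacement = 3.1152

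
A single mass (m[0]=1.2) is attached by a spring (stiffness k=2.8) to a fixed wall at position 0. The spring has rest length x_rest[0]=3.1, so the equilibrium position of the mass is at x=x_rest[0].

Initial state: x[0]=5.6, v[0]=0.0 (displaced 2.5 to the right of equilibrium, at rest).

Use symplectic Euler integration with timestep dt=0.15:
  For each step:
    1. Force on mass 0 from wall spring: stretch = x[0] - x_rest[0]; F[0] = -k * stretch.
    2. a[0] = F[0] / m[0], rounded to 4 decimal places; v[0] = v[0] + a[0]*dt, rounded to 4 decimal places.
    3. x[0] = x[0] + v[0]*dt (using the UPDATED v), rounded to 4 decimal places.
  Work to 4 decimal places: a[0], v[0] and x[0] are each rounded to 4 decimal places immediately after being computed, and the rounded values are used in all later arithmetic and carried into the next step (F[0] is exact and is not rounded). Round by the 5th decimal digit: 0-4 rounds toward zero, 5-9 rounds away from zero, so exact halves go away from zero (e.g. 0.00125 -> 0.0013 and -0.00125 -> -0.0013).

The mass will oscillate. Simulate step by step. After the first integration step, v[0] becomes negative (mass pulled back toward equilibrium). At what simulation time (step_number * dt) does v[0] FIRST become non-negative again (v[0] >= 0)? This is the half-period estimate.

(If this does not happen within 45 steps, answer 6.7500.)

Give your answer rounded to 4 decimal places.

Answer: 2.1000

Derivation:
Step 0: x=[5.6000] v=[0.0000]
Step 1: x=[5.4688] v=[-0.8750]
Step 2: x=[5.2132] v=[-1.7041]
Step 3: x=[4.8466] v=[-2.4437]
Step 4: x=[4.3884] v=[-3.0550]
Step 5: x=[3.8625] v=[-3.5059]
Step 6: x=[3.2966] v=[-3.7728]
Step 7: x=[2.7204] v=[-3.8416]
Step 8: x=[2.1641] v=[-3.7087]
Step 9: x=[1.6569] v=[-3.3811]
Step 10: x=[1.2255] v=[-2.8760]
Step 11: x=[0.8925] v=[-2.2199]
Step 12: x=[0.6754] v=[-1.4473]
Step 13: x=[0.5856] v=[-0.5987]
Step 14: x=[0.6278] v=[0.2813]
First v>=0 after going negative at step 14, time=2.1000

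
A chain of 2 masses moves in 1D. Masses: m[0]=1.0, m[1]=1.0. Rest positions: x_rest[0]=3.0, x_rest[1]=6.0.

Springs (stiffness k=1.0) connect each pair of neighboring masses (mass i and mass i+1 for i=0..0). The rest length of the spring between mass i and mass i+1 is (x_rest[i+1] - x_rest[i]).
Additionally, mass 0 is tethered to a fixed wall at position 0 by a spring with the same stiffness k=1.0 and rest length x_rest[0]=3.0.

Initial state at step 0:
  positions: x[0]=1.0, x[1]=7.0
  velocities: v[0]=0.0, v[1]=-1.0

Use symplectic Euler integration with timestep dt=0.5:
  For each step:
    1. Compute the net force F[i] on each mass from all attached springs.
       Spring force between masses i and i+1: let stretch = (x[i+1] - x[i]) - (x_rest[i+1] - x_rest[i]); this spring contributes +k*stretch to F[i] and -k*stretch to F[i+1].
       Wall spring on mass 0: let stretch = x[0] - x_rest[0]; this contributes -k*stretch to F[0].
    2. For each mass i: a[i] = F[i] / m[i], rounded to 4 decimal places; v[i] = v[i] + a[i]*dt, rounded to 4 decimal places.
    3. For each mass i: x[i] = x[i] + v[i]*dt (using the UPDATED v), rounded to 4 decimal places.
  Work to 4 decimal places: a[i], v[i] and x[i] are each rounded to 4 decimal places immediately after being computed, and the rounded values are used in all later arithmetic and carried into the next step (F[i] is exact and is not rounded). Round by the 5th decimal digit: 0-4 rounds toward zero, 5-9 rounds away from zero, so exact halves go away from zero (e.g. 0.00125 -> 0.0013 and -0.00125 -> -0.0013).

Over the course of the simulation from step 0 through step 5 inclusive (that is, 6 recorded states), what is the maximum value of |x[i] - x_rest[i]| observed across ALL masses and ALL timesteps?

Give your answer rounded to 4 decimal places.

Answer: 2.3906

Derivation:
Step 0: x=[1.0000 7.0000] v=[0.0000 -1.0000]
Step 1: x=[2.2500 5.7500] v=[2.5000 -2.5000]
Step 2: x=[3.8125 4.3750] v=[3.1250 -2.7500]
Step 3: x=[4.5625 3.6094] v=[1.5000 -1.5313]
Step 4: x=[3.9336 3.8321] v=[-1.2578 0.4453]
Step 5: x=[2.2959 4.8302] v=[-3.2754 1.9961]
Max displacement = 2.3906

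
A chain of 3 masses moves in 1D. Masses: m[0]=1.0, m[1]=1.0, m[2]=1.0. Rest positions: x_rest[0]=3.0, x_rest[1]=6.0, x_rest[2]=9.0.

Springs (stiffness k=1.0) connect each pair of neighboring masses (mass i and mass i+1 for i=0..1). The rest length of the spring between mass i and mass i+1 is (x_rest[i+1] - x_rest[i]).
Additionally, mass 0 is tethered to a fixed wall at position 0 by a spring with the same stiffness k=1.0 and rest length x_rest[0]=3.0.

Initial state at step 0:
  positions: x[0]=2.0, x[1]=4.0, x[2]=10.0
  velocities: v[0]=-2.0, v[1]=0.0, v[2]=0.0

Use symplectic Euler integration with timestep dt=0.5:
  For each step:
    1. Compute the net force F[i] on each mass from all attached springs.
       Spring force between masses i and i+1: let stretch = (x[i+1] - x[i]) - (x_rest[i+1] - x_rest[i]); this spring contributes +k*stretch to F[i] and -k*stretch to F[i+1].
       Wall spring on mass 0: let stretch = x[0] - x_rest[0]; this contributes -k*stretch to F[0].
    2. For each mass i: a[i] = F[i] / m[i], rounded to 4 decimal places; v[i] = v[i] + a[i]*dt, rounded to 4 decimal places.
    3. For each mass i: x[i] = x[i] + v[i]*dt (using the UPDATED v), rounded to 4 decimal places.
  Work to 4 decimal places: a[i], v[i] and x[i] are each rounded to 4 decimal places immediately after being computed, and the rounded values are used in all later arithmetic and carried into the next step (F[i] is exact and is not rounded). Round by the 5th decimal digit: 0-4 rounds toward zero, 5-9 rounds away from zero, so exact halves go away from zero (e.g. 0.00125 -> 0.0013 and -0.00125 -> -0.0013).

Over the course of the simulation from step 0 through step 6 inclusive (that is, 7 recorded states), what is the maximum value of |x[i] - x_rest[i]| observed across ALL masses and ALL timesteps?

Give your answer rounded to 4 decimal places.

Answer: 2.2500

Derivation:
Step 0: x=[2.0000 4.0000 10.0000] v=[-2.0000 0.0000 0.0000]
Step 1: x=[1.0000 5.0000 9.2500] v=[-2.0000 2.0000 -1.5000]
Step 2: x=[0.7500 6.0625 8.1875] v=[-0.5000 2.1250 -2.1250]
Step 3: x=[1.6407 6.3282 7.3438] v=[1.7813 0.5313 -1.6875]
Step 4: x=[3.2931 5.6759 6.9962] v=[3.3047 -1.3047 -0.6953]
Step 5: x=[4.7179 4.7579 7.0685] v=[2.8496 -1.8360 0.1446]
Step 6: x=[4.9733 4.4076 7.3132] v=[0.5107 -0.7007 0.4893]
Max displacement = 2.2500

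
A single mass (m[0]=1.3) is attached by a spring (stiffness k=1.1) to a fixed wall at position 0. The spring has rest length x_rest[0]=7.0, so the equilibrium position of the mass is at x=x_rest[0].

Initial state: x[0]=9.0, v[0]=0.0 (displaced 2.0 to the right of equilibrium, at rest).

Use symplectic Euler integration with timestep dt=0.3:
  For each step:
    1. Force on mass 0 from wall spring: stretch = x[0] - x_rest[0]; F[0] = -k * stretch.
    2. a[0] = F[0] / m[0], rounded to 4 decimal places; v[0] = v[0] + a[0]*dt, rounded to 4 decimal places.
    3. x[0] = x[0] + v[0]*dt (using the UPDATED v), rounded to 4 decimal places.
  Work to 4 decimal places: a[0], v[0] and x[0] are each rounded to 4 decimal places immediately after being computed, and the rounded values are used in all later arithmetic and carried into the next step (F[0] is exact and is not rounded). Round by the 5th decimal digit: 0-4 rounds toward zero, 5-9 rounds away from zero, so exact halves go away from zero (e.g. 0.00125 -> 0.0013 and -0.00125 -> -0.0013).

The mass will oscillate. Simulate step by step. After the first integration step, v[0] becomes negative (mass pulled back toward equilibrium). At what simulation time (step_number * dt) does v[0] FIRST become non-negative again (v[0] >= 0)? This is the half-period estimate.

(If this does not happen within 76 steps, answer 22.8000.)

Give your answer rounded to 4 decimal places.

Answer: 3.6000

Derivation:
Step 0: x=[9.0000] v=[0.0000]
Step 1: x=[8.8477] v=[-0.5077]
Step 2: x=[8.5547] v=[-0.9767]
Step 3: x=[8.1433] v=[-1.3714]
Step 4: x=[7.6448] v=[-1.6616]
Step 5: x=[7.0972] v=[-1.8253]
Step 6: x=[6.5422] v=[-1.8500]
Step 7: x=[6.0221] v=[-1.7338]
Step 8: x=[5.5764] v=[-1.4856]
Step 9: x=[5.2391] v=[-1.1242]
Step 10: x=[5.0359] v=[-0.6772]
Step 11: x=[4.9823] v=[-0.1786]
Step 12: x=[5.0824] v=[0.3336]
First v>=0 after going negative at step 12, time=3.6000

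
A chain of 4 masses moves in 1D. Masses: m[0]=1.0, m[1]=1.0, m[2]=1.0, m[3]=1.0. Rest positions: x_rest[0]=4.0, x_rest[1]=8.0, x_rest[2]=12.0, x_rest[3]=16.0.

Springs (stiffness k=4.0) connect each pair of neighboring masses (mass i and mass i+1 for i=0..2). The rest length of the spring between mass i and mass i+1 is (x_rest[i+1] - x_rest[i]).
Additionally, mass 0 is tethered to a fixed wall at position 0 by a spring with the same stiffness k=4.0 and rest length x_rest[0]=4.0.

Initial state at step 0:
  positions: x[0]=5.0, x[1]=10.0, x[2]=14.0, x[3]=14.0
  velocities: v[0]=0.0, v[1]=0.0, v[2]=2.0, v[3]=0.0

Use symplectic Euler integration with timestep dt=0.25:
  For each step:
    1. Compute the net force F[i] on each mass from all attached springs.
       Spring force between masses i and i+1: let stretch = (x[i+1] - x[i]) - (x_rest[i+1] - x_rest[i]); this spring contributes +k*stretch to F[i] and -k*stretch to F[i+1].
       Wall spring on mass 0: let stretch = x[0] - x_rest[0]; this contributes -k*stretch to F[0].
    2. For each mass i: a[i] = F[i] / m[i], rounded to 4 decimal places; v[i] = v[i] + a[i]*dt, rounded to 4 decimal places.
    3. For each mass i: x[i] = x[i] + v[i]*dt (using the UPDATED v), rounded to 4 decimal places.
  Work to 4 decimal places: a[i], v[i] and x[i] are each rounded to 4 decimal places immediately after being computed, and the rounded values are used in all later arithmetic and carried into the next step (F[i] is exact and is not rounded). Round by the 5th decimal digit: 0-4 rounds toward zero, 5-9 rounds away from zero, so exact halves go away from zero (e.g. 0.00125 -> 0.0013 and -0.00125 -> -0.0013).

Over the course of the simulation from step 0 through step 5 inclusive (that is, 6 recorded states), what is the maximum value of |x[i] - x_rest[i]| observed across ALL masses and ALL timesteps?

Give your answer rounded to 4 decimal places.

Answer: 3.2031

Derivation:
Step 0: x=[5.0000 10.0000 14.0000 14.0000] v=[0.0000 0.0000 2.0000 0.0000]
Step 1: x=[5.0000 9.7500 13.5000 15.0000] v=[0.0000 -1.0000 -2.0000 4.0000]
Step 2: x=[4.9375 9.2500 12.4375 16.6250] v=[-0.2500 -2.0000 -4.2500 6.5000]
Step 3: x=[4.7188 8.4688 11.6250 18.2031] v=[-0.8750 -3.1250 -3.2500 6.3125]
Step 4: x=[4.2579 7.5391 11.6680 19.1367] v=[-1.8438 -3.7188 0.1719 3.7344]
Step 5: x=[3.5528 6.8213 12.5459 19.2031] v=[-2.8205 -2.8711 3.5117 0.2657]
Max displacement = 3.2031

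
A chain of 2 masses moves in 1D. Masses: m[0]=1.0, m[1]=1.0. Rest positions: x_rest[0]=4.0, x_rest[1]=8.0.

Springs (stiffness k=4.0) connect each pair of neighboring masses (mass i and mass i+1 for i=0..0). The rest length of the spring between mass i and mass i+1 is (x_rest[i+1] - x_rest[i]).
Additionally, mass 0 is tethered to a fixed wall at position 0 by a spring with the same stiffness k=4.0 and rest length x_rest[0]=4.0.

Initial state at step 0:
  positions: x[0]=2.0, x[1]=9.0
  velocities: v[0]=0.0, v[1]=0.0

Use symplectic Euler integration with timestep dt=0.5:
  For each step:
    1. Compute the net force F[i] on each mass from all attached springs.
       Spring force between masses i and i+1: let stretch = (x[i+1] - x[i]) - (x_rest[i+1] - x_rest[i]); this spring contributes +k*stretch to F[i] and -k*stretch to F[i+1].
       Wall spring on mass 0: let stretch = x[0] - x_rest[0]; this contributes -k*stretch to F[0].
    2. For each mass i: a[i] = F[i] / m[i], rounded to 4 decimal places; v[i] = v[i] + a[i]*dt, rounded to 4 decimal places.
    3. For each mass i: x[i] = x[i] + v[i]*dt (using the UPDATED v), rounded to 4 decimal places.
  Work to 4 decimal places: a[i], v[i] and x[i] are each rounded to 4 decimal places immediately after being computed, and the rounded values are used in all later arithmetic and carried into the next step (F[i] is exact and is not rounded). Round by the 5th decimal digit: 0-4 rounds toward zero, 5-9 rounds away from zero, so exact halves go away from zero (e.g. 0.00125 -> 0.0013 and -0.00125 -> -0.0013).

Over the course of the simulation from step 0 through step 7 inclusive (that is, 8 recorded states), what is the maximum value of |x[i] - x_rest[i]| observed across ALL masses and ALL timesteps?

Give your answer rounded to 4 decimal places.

Answer: 3.0000

Derivation:
Step 0: x=[2.0000 9.0000] v=[0.0000 0.0000]
Step 1: x=[7.0000 6.0000] v=[10.0000 -6.0000]
Step 2: x=[4.0000 8.0000] v=[-6.0000 4.0000]
Step 3: x=[1.0000 10.0000] v=[-6.0000 4.0000]
Step 4: x=[6.0000 7.0000] v=[10.0000 -6.0000]
Step 5: x=[6.0000 7.0000] v=[0.0000 0.0000]
Step 6: x=[1.0000 10.0000] v=[-10.0000 6.0000]
Step 7: x=[4.0000 8.0000] v=[6.0000 -4.0000]
Max displacement = 3.0000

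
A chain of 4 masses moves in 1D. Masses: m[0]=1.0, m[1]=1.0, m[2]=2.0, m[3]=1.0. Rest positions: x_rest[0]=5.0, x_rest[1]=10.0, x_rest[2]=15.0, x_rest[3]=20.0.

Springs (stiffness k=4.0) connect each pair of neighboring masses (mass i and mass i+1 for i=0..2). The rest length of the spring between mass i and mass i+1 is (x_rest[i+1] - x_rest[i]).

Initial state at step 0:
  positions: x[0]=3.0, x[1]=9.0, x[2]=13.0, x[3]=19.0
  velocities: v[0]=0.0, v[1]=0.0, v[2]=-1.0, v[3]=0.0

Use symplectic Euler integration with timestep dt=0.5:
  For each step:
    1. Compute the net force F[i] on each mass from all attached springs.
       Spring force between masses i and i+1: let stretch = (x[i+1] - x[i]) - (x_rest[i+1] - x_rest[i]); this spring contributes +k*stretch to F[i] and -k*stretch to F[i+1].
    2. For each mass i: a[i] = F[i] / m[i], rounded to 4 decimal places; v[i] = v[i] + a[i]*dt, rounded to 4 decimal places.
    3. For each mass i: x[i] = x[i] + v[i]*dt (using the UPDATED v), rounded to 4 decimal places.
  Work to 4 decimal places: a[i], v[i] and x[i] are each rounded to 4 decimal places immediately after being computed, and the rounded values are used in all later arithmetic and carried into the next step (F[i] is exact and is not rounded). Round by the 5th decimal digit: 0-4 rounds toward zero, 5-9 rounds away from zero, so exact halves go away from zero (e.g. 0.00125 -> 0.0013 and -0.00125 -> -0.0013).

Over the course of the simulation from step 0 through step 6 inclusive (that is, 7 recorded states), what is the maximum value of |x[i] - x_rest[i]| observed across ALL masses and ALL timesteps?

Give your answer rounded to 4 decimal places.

Step 0: x=[3.0000 9.0000 13.0000 19.0000] v=[0.0000 0.0000 -1.0000 0.0000]
Step 1: x=[4.0000 7.0000 13.5000 18.0000] v=[2.0000 -4.0000 1.0000 -2.0000]
Step 2: x=[3.0000 8.5000 13.0000 17.5000] v=[-2.0000 3.0000 -1.0000 -1.0000]
Step 3: x=[2.5000 9.0000 12.5000 17.5000] v=[-1.0000 1.0000 -1.0000 0.0000]
Step 4: x=[3.5000 6.5000 12.7500 17.5000] v=[2.0000 -5.0000 0.5000 0.0000]
Step 5: x=[2.5000 7.2500 12.2500 17.7500] v=[-2.0000 1.5000 -1.0000 0.5000]
Step 6: x=[1.2500 8.2500 12.0000 17.5000] v=[-2.5000 2.0000 -0.5000 -0.5000]
Max displacement = 3.7500

Answer: 3.7500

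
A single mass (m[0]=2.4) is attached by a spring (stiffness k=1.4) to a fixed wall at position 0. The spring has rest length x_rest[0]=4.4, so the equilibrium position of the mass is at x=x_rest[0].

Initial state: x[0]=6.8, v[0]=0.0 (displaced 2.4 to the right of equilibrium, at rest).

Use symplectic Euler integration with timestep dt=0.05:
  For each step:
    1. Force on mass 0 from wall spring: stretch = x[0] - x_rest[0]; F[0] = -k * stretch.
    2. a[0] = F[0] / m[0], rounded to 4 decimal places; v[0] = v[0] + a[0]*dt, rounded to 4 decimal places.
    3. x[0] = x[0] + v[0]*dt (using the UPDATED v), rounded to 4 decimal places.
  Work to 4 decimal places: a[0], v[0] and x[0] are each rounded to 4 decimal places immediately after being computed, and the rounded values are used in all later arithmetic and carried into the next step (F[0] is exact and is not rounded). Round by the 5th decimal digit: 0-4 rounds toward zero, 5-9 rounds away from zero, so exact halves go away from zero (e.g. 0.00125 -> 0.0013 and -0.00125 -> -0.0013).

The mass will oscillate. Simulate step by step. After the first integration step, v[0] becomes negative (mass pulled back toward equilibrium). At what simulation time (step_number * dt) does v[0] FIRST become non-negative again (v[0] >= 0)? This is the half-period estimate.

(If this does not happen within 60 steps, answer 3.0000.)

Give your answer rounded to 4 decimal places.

Answer: 3.0000

Derivation:
Step 0: x=[6.8000] v=[0.0000]
Step 1: x=[6.7965] v=[-0.0700]
Step 2: x=[6.7895] v=[-0.1399]
Step 3: x=[6.7790] v=[-0.2096]
Step 4: x=[6.7651] v=[-0.2790]
Step 5: x=[6.7477] v=[-0.3480]
Step 6: x=[6.7269] v=[-0.4165]
Step 7: x=[6.7027] v=[-0.4844]
Step 8: x=[6.6751] v=[-0.5516]
Step 9: x=[6.6442] v=[-0.6180]
Step 10: x=[6.6100] v=[-0.6835]
Step 11: x=[6.5726] v=[-0.7480]
Step 12: x=[6.5320] v=[-0.8114]
Step 13: x=[6.4883] v=[-0.8736]
Step 14: x=[6.4416] v=[-0.9345]
Step 15: x=[6.3919] v=[-0.9940]
Step 16: x=[6.3393] v=[-1.0521]
Step 17: x=[6.2839] v=[-1.1087]
Step 18: x=[6.2257] v=[-1.1636]
Step 19: x=[6.1649] v=[-1.2169]
Step 20: x=[6.1015] v=[-1.2684]
Step 21: x=[6.0356] v=[-1.3180]
Step 22: x=[5.9673] v=[-1.3657]
Step 23: x=[5.8967] v=[-1.4114]
Step 24: x=[5.8239] v=[-1.4551]
Step 25: x=[5.7491] v=[-1.4966]
Step 26: x=[5.6723] v=[-1.5360]
Step 27: x=[5.5936] v=[-1.5731]
Step 28: x=[5.5132] v=[-1.6079]
Step 29: x=[5.4312] v=[-1.6404]
Step 30: x=[5.3477] v=[-1.6705]
Step 31: x=[5.2628] v=[-1.6981]
Step 32: x=[5.1766] v=[-1.7233]
Step 33: x=[5.0893] v=[-1.7460]
Step 34: x=[5.0010] v=[-1.7661]
Step 35: x=[4.9118] v=[-1.7836]
Step 36: x=[4.8219] v=[-1.7985]
Step 37: x=[4.7314] v=[-1.8108]
Step 38: x=[4.6404] v=[-1.8205]
Step 39: x=[4.5490] v=[-1.8275]
Step 40: x=[4.4574] v=[-1.8318]
Step 41: x=[4.3657] v=[-1.8335]
Step 42: x=[4.2741] v=[-1.8325]
Step 43: x=[4.1827] v=[-1.8288]
Step 44: x=[4.0916] v=[-1.8225]
Step 45: x=[4.0009] v=[-1.8135]
Step 46: x=[3.9108] v=[-1.8019]
Step 47: x=[3.8214] v=[-1.7876]
Step 48: x=[3.7329] v=[-1.7707]
Step 49: x=[3.6453] v=[-1.7512]
Step 50: x=[3.5588] v=[-1.7292]
Step 51: x=[3.4736] v=[-1.7047]
Step 52: x=[3.3897] v=[-1.6777]
Step 53: x=[3.3073] v=[-1.6482]
Step 54: x=[3.2265] v=[-1.6163]
Step 55: x=[3.1474] v=[-1.5821]
Step 56: x=[3.0701] v=[-1.5456]
Step 57: x=[2.9948] v=[-1.5068]
Step 58: x=[2.9215] v=[-1.4658]
Step 59: x=[2.8504] v=[-1.4227]
Step 60: x=[2.7815] v=[-1.3775]
v[0] did not become non-negative within 60 steps; using fallback time=3.0000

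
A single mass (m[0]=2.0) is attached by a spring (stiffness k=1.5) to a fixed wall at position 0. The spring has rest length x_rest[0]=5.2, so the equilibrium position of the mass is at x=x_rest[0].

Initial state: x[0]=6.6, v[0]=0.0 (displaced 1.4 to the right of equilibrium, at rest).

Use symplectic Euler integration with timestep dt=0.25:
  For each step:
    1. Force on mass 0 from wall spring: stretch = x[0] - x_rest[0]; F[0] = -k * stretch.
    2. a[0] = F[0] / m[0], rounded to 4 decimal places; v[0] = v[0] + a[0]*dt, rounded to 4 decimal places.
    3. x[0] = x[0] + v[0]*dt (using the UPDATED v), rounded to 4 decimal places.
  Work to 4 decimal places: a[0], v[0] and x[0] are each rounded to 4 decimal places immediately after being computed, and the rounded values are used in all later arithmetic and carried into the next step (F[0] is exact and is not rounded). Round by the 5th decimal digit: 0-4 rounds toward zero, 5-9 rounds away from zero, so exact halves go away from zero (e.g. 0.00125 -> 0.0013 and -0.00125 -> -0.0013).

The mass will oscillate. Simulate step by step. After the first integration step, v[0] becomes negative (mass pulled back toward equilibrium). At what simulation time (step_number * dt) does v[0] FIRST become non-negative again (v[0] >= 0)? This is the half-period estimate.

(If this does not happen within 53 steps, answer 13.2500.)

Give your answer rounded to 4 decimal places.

Answer: 3.7500

Derivation:
Step 0: x=[6.6000] v=[0.0000]
Step 1: x=[6.5344] v=[-0.2625]
Step 2: x=[6.4062] v=[-0.5127]
Step 3: x=[6.2215] v=[-0.7389]
Step 4: x=[5.9889] v=[-0.9304]
Step 5: x=[5.7193] v=[-1.0783]
Step 6: x=[5.4254] v=[-1.1757]
Step 7: x=[5.1209] v=[-1.2180]
Step 8: x=[4.8201] v=[-1.2032]
Step 9: x=[4.5371] v=[-1.1320]
Step 10: x=[4.2852] v=[-1.0077]
Step 11: x=[4.0762] v=[-0.8362]
Step 12: x=[3.9198] v=[-0.6255]
Step 13: x=[3.8234] v=[-0.3855]
Step 14: x=[3.7916] v=[-0.1274]
Step 15: x=[3.8258] v=[0.1367]
First v>=0 after going negative at step 15, time=3.7500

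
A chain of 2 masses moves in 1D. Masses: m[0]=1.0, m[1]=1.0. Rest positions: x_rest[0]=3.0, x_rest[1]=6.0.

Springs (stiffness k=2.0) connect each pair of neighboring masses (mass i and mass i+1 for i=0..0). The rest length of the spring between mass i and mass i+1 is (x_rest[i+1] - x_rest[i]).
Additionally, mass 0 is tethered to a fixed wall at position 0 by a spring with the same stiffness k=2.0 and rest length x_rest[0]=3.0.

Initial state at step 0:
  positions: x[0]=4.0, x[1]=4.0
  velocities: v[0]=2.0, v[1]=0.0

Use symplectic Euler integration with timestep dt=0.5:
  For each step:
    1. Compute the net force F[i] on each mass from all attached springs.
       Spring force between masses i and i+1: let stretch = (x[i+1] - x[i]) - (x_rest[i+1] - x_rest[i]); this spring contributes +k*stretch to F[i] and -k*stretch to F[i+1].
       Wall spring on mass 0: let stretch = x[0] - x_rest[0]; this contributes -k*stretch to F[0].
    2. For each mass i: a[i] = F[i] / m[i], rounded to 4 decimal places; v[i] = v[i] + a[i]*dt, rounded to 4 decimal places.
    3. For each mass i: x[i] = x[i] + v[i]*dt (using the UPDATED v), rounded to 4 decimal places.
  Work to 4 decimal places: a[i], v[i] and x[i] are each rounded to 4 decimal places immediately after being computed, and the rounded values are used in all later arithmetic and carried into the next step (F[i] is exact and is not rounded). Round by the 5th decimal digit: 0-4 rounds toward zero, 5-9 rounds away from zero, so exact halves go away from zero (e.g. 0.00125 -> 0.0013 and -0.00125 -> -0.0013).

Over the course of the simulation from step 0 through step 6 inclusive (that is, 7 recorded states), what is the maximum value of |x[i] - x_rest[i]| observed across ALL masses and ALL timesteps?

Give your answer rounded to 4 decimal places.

Step 0: x=[4.0000 4.0000] v=[2.0000 0.0000]
Step 1: x=[3.0000 5.5000] v=[-2.0000 3.0000]
Step 2: x=[1.7500 7.2500] v=[-2.5000 3.5000]
Step 3: x=[2.3750 7.7500] v=[1.2500 1.0000]
Step 4: x=[4.5000 7.0625] v=[4.2500 -1.3750]
Step 5: x=[5.6563 6.5938] v=[2.3125 -0.9375]
Step 6: x=[4.4532 7.1563] v=[-2.4063 1.1250]
Max displacement = 2.6563

Answer: 2.6563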